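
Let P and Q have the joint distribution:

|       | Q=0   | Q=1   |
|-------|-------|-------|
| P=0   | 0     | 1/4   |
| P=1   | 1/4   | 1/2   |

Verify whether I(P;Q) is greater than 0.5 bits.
Marginal P(P) (row sums):
  P(P=0) = 0 + 1/4 = 1/4
  P(P=1) = 1/4 + 1/2 = 3/4
Marginal P(Q) (column sums):
  P(Q=0) = 0 + 1/4 = 1/4
  P(Q=1) = 1/4 + 1/2 = 3/4

H(P) = -[(1/4)·log₂(1/4) + (3/4)·log₂(3/4)]
  = 0.5000 + 0.3113
  = 0.8113 bits
H(Q) = -[(1/4)·log₂(1/4) + (3/4)·log₂(3/4)]
  = 0.5000 + 0.3113
  = 0.8113 bits
H(P,Q) = -[(1/4)·log₂(1/4) + (1/4)·log₂(1/4) + (1/2)·log₂(1/2)]
  = 0.5000 + 0.5000 + 0.5000
  = 1.5000 bits

I(P;Q) = H(P) + H(Q) - H(P,Q)
  = 0.8113 + 0.8113 - 1.5000
  = 0.1226 bits

No. I(P;Q) = 0.1226 bits, which is ≤ 0.5 bits.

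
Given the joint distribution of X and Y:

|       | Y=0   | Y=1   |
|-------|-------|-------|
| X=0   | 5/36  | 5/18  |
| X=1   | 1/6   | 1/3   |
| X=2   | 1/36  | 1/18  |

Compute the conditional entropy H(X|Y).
Marginal P(Y) (column sums):
  P(Y=0) = 5/36 + 1/6 + 1/36 = 1/3
  P(Y=1) = 5/18 + 1/3 + 1/18 = 2/3

H(X|Y) = -Σ P(X,Y)·log₂ P(X|Y), where P(X|Y) = P(X,Y) / P(Y)
  (X=0,Y=0): P(X|Y) = (5/36)/(1/3) = 5/12;  -(5/36)·log₂(5/12) = 0.1754
  (X=0,Y=1): P(X|Y) = (5/18)/(2/3) = 5/12;  -(5/18)·log₂(5/12) = 0.3508
  (X=1,Y=0): P(X|Y) = (1/6)/(1/3) = 1/2;  -(1/6)·log₂(1/2) = 0.1667
  (X=1,Y=1): P(X|Y) = (1/3)/(2/3) = 1/2;  -(1/3)·log₂(1/2) = 0.3333
  (X=2,Y=0): P(X|Y) = (1/36)/(1/3) = 1/12;  -(1/36)·log₂(1/12) = 0.0996
  (X=2,Y=1): P(X|Y) = (1/18)/(2/3) = 1/12;  -(1/18)·log₂(1/12) = 0.1992
H(X|Y) = 0.1754 + 0.3508 + 0.1667 + 0.3333 + 0.0996 + 0.1992
  = 1.3250 bits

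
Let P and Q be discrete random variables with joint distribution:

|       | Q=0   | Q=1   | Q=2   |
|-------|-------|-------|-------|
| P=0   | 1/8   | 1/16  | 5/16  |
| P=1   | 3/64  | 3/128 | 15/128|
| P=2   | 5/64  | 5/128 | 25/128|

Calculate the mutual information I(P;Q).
Marginal P(P) (row sums):
  P(P=0) = 1/8 + 1/16 + 5/16 = 1/2
  P(P=1) = 3/64 + 3/128 + 15/128 = 3/16
  P(P=2) = 5/64 + 5/128 + 25/128 = 5/16
Marginal P(Q) (column sums):
  P(Q=0) = 1/8 + 3/64 + 5/64 = 1/4
  P(Q=1) = 1/16 + 3/128 + 5/128 = 1/8
  P(Q=2) = 5/16 + 15/128 + 25/128 = 5/8

H(P) = -[(1/2)·log₂(1/2) + (3/16)·log₂(3/16) + (5/16)·log₂(5/16)]
  = 0.5000 + 0.4528 + 0.5244
  = 1.4772 bits
H(Q) = -[(1/4)·log₂(1/4) + (1/8)·log₂(1/8) + (5/8)·log₂(5/8)]
  = 0.5000 + 0.3750 + 0.4238
  = 1.2988 bits
H(P,Q) = -[(1/8)·log₂(1/8) + (1/16)·log₂(1/16) + (5/16)·log₂(5/16) + (3/64)·log₂(3/64) + (3/128)·log₂(3/128) + (15/128)·log₂(15/128) + (5/64)·log₂(5/64) + (5/128)·log₂(5/128) + (25/128)·log₂(25/128)]
  = 0.3750 + 0.2500 + 0.5244 + 0.2070 + 0.1269 + 0.3625 + 0.2873 + 0.1827 + 0.4602
  = 2.7760 bits

I(P;Q) = H(P) + H(Q) - H(P,Q)
  = 1.4772 + 1.2988 - 2.7760
  = 0.0000 bits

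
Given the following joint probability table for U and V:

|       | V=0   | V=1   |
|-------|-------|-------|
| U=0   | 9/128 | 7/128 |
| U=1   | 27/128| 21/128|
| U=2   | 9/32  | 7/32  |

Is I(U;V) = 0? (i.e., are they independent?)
Marginal P(U) (row sums):
  P(U=0) = 9/128 + 7/128 = 1/8
  P(U=1) = 27/128 + 21/128 = 3/8
  P(U=2) = 9/32 + 7/32 = 1/2
Marginal P(V) (column sums):
  P(V=0) = 9/128 + 27/128 + 9/32 = 9/16
  P(V=1) = 7/128 + 21/128 + 7/32 = 7/16

U and V are independent iff P(U=i,V=j) = P(U=i)·P(V=j) for every cell.
  P(U=0)·P(V=0) = 1/8 × 9/16 = 9/128 = P(U=0,V=0) ✓
  P(U=0)·P(V=1) = 1/8 × 7/16 = 7/128 = P(U=0,V=1) ✓
  P(U=1)·P(V=0) = 3/8 × 9/16 = 27/128 = P(U=1,V=0) ✓
  P(U=1)·P(V=1) = 3/8 × 7/16 = 21/128 = P(U=1,V=1) ✓
  P(U=2)·P(V=0) = 1/2 × 9/16 = 9/32 = P(U=2,V=0) ✓
  P(U=2)·P(V=1) = 1/2 × 7/16 = 7/32 = P(U=2,V=1) ✓

Yes, U and V are independent: every cell factors, so I(U;V) = 0 bits.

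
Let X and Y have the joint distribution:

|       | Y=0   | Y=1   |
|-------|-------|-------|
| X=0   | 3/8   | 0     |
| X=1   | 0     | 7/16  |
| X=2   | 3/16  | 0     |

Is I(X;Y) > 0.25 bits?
Marginal P(X) (row sums):
  P(X=0) = 3/8 + 0 = 3/8
  P(X=1) = 0 + 7/16 = 7/16
  P(X=2) = 3/16 + 0 = 3/16
Marginal P(Y) (column sums):
  P(Y=0) = 3/8 + 0 + 3/16 = 9/16
  P(Y=1) = 0 + 7/16 + 0 = 7/16

H(X) = -[(3/8)·log₂(3/8) + (7/16)·log₂(7/16) + (3/16)·log₂(3/16)]
  = 0.5306 + 0.5218 + 0.4528
  = 1.5052 bits
H(Y) = -[(9/16)·log₂(9/16) + (7/16)·log₂(7/16)]
  = 0.4669 + 0.5218
  = 0.9887 bits
H(X,Y) = -[(3/8)·log₂(3/8) + (7/16)·log₂(7/16) + (3/16)·log₂(3/16)]
  = 0.5306 + 0.5218 + 0.4528
  = 1.5052 bits

I(X;Y) = H(X) + H(Y) - H(X,Y)
  = 1.5052 + 0.9887 - 1.5052
  = 0.9887 bits

Yes. I(X;Y) = 0.9887 bits, which is > 0.25 bits.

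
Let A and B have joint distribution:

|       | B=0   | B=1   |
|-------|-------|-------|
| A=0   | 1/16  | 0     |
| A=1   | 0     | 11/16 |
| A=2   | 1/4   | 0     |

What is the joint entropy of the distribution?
H(A,B) = -Σ P(A,B) log₂ P(A,B), summed over the non-zero cells:
H(A,B) = -[(1/16)·log₂(1/16) + (11/16)·log₂(11/16) + (1/4)·log₂(1/4)]
  = 0.2500 + 0.3716 + 0.5000
  = 1.1216 bits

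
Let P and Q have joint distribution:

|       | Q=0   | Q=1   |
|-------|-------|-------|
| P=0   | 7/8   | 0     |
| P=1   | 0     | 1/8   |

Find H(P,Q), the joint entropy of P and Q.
H(P,Q) = -Σ P(P,Q) log₂ P(P,Q), summed over the non-zero cells:
H(P,Q) = -[(7/8)·log₂(7/8) + (1/8)·log₂(1/8)]
  = 0.1686 + 0.3750
  = 0.5436 bits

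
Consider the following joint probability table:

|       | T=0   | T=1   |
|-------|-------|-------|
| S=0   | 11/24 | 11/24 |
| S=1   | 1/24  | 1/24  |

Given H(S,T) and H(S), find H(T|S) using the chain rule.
From the chain rule: H(S,T) = H(S) + H(T|S)
Therefore: H(T|S) = H(S,T) - H(S)

H(S,T) = -[(11/24)·log₂(11/24) + (11/24)·log₂(11/24) + (1/24)·log₂(1/24) + (1/24)·log₂(1/24)]
  = 0.5159 + 0.5159 + 0.1910 + 0.1910
  = 1.4138 bits
Marginal P(S) (row sums):
  P(S=0) = 11/24 + 11/24 = 11/12
  P(S=1) = 1/24 + 1/24 = 1/12
H(S) = -[(11/12)·log₂(11/12) + (1/12)·log₂(1/12)]
  = 0.1151 + 0.2987
  = 0.4138 bits

H(T|S) = 1.4138 - 0.4138 = 1.0000 bits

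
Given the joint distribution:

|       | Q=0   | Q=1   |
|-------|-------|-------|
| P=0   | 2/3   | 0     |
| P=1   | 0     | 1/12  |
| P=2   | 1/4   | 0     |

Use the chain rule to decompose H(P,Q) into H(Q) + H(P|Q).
By the chain rule: H(P,Q) = H(Q) + H(P|Q)

Marginal P(Q) (column sums):
  P(Q=0) = 2/3 + 0 + 1/4 = 11/12
  P(Q=1) = 0 + 1/12 + 0 = 1/12
H(Q) = -[(11/12)·log₂(11/12) + (1/12)·log₂(1/12)]
  = 0.1151 + 0.2987
  = 0.4138 bits
H(P|Q) = -Σ P(P,Q)·log₂ P(P|Q), where P(P|Q) = P(P,Q) / P(Q)
  (cells with P(P,Q) = 0 contribute 0)
  (P=0,Q=0): P(P|Q) = (2/3)/(11/12) = 8/11;  -(2/3)·log₂(8/11) = 0.3063
  (P=1,Q=1): P(P|Q) = (1/12)/(1/12) = 1;  -(1/12)·log₂(1) = 0.0000
  (P=2,Q=0): P(P|Q) = (1/4)/(11/12) = 3/11;  -(1/4)·log₂(3/11) = 0.4686
H(P|Q) = 0.3063 + 0.0000 + 0.4686
  = 0.7749 bits

H(P,Q) = H(Q) + H(P|Q) = 0.4138 + 0.7749 = 1.1887 bits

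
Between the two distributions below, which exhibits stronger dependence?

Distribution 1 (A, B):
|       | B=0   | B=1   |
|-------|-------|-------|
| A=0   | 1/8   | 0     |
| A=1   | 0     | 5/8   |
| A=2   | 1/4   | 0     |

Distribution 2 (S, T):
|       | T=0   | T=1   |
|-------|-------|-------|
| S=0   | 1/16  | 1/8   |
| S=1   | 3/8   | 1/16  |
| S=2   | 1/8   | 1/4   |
Distribution 1 (A, B):
Marginal P(A) (row sums):
  P(A=0) = 1/8 + 0 = 1/8
  P(A=1) = 0 + 5/8 = 5/8
  P(A=2) = 1/4 + 0 = 1/4
Marginal P(B) (column sums):
  P(B=0) = 1/8 + 0 + 1/4 = 3/8
  P(B=1) = 0 + 5/8 + 0 = 5/8

H(A) = -[(1/8)·log₂(1/8) + (5/8)·log₂(5/8) + (1/4)·log₂(1/4)]
  = 0.3750 + 0.4238 + 0.5000
  = 1.2988 bits
H(B) = -[(3/8)·log₂(3/8) + (5/8)·log₂(5/8)]
  = 0.5306 + 0.4238
  = 0.9544 bits
H(A,B) = -[(1/8)·log₂(1/8) + (5/8)·log₂(5/8) + (1/4)·log₂(1/4)]
  = 0.3750 + 0.4238 + 0.5000
  = 1.2988 bits

I(A;B) = H(A) + H(B) - H(A,B)
  = 1.2988 + 0.9544 - 1.2988
  = 0.9544 bits

Distribution 2 (S, T):
Marginal P(S) (row sums):
  P(S=0) = 1/16 + 1/8 = 3/16
  P(S=1) = 3/8 + 1/16 = 7/16
  P(S=2) = 1/8 + 1/4 = 3/8
Marginal P(T) (column sums):
  P(T=0) = 1/16 + 3/8 + 1/8 = 9/16
  P(T=1) = 1/8 + 1/16 + 1/4 = 7/16

H(S) = -[(3/16)·log₂(3/16) + (7/16)·log₂(7/16) + (3/8)·log₂(3/8)]
  = 0.4528 + 0.5218 + 0.5306
  = 1.5052 bits
H(T) = -[(9/16)·log₂(9/16) + (7/16)·log₂(7/16)]
  = 0.4669 + 0.5218
  = 0.9887 bits
H(S,T) = -[(1/16)·log₂(1/16) + (1/8)·log₂(1/8) + (3/8)·log₂(3/8) + (1/16)·log₂(1/16) + (1/8)·log₂(1/8) + (1/4)·log₂(1/4)]
  = 0.2500 + 0.3750 + 0.5306 + 0.2500 + 0.3750 + 0.5000
  = 2.2806 bits

I(S;T) = H(S) + H(T) - H(S,T)
  = 1.5052 + 0.9887 - 2.2806
  = 0.2133 bits

I(A;B) = 0.9544 bits > I(S;T) = 0.2133 bits, so (A, B) has the higher mutual information (stronger dependence).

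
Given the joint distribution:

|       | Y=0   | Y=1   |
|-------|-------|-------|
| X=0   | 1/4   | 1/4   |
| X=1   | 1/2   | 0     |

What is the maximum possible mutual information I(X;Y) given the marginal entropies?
The upper bound on mutual information is I(X;Y) ≤ min(H(X), H(Y)).

Marginal P(X) (row sums):
  P(X=0) = 1/4 + 1/4 = 1/2
  P(X=1) = 1/2 + 0 = 1/2
Marginal P(Y) (column sums):
  P(Y=0) = 1/4 + 1/2 = 3/4
  P(Y=1) = 1/4 + 0 = 1/4

H(X) = -[(1/2)·log₂(1/2) + (1/2)·log₂(1/2)]
  = 0.5000 + 0.5000
  = 1.0000 bits
H(Y) = -[(3/4)·log₂(3/4) + (1/4)·log₂(1/4)]
  = 0.3113 + 0.5000
  = 0.8113 bits

Maximum possible I(X;Y) = min(1.0000, 0.8113) = 0.8113 bits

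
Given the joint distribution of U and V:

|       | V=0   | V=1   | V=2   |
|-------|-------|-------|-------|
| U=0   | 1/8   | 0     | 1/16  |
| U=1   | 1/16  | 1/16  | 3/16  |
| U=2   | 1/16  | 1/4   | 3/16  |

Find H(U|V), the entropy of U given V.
Marginal P(V) (column sums):
  P(V=0) = 1/8 + 1/16 + 1/16 = 1/4
  P(V=1) = 0 + 1/16 + 1/4 = 5/16
  P(V=2) = 1/16 + 3/16 + 3/16 = 7/16

H(U|V) = -Σ P(U,V)·log₂ P(U|V), where P(U|V) = P(U,V) / P(V)
  (cells with P(U,V) = 0 contribute 0)
  (U=0,V=0): P(U|V) = (1/8)/(1/4) = 1/2;  -(1/8)·log₂(1/2) = 0.1250
  (U=0,V=2): P(U|V) = (1/16)/(7/16) = 1/7;  -(1/16)·log₂(1/7) = 0.1755
  (U=1,V=0): P(U|V) = (1/16)/(1/4) = 1/4;  -(1/16)·log₂(1/4) = 0.1250
  (U=1,V=1): P(U|V) = (1/16)/(5/16) = 1/5;  -(1/16)·log₂(1/5) = 0.1451
  (U=1,V=2): P(U|V) = (3/16)/(7/16) = 3/7;  -(3/16)·log₂(3/7) = 0.2292
  (U=2,V=0): P(U|V) = (1/16)/(1/4) = 1/4;  -(1/16)·log₂(1/4) = 0.1250
  (U=2,V=1): P(U|V) = (1/4)/(5/16) = 4/5;  -(1/4)·log₂(4/5) = 0.0805
  (U=2,V=2): P(U|V) = (3/16)/(7/16) = 3/7;  -(3/16)·log₂(3/7) = 0.2292
H(U|V) = 0.1250 + 0.1755 + 0.1250 + 0.1451 + 0.2292 + 0.1250 + 0.0805 + 0.2292
  = 1.2345 bits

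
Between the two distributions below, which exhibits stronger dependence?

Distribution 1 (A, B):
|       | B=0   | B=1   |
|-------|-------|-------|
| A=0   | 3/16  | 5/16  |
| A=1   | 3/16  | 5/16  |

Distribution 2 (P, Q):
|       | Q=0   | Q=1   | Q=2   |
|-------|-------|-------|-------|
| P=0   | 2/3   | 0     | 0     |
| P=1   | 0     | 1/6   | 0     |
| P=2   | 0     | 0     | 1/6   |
Distribution 1 (A, B):
Marginal P(A) (row sums):
  P(A=0) = 3/16 + 5/16 = 1/2
  P(A=1) = 3/16 + 5/16 = 1/2
Marginal P(B) (column sums):
  P(B=0) = 3/16 + 3/16 = 3/8
  P(B=1) = 5/16 + 5/16 = 5/8

H(A) = -[(1/2)·log₂(1/2) + (1/2)·log₂(1/2)]
  = 0.5000 + 0.5000
  = 1.0000 bits
H(B) = -[(3/8)·log₂(3/8) + (5/8)·log₂(5/8)]
  = 0.5306 + 0.4238
  = 0.9544 bits
H(A,B) = -[(3/16)·log₂(3/16) + (5/16)·log₂(5/16) + (3/16)·log₂(3/16) + (5/16)·log₂(5/16)]
  = 0.4528 + 0.5244 + 0.4528 + 0.5244
  = 1.9544 bits

I(A;B) = H(A) + H(B) - H(A,B)
  = 1.0000 + 0.9544 - 1.9544
  = 0.0000 bits

Distribution 2 (P, Q):
Marginal P(P) (row sums):
  P(P=0) = 2/3 + 0 + 0 = 2/3
  P(P=1) = 0 + 1/6 + 0 = 1/6
  P(P=2) = 0 + 0 + 1/6 = 1/6
Marginal P(Q) (column sums):
  P(Q=0) = 2/3 + 0 + 0 = 2/3
  P(Q=1) = 0 + 1/6 + 0 = 1/6
  P(Q=2) = 0 + 0 + 1/6 = 1/6

H(P) = -[(2/3)·log₂(2/3) + (1/6)·log₂(1/6) + (1/6)·log₂(1/6)]
  = 0.3900 + 0.4308 + 0.4308
  = 1.2516 bits
H(Q) = -[(2/3)·log₂(2/3) + (1/6)·log₂(1/6) + (1/6)·log₂(1/6)]
  = 0.3900 + 0.4308 + 0.4308
  = 1.2516 bits
H(P,Q) = -[(2/3)·log₂(2/3) + (1/6)·log₂(1/6) + (1/6)·log₂(1/6)]
  = 0.3900 + 0.4308 + 0.4308
  = 1.2516 bits

I(P;Q) = H(P) + H(Q) - H(P,Q)
  = 1.2516 + 1.2516 - 1.2516
  = 1.2516 bits

I(P;Q) = 1.2516 bits > I(A;B) = 0.0000 bits, so (P, Q) has the higher mutual information (stronger dependence).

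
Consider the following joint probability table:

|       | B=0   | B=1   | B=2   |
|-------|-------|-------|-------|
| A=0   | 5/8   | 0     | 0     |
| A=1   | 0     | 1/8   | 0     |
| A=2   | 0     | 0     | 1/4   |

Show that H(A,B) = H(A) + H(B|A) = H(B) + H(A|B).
Marginal P(A) (row sums):
  P(A=0) = 5/8 + 0 + 0 = 5/8
  P(A=1) = 0 + 1/8 + 0 = 1/8
  P(A=2) = 0 + 0 + 1/4 = 1/4
Marginal P(B) (column sums):
  P(B=0) = 5/8 + 0 + 0 = 5/8
  P(B=1) = 0 + 1/8 + 0 = 1/8
  P(B=2) = 0 + 0 + 1/4 = 1/4

Decomposition 1: H(A) + H(B|A)
H(A) = -[(5/8)·log₂(5/8) + (1/8)·log₂(1/8) + (1/4)·log₂(1/4)]
  = 0.4238 + 0.3750 + 0.5000
  = 1.2988 bits
H(B|A) = -Σ P(A,B)·log₂ P(B|A), where P(B|A) = P(A,B) / P(A)
  (cells with P(A,B) = 0 contribute 0)
  (A=0,B=0): P(B|A) = (5/8)/(5/8) = 1;  -(5/8)·log₂(1) = 0.0000
  (A=1,B=1): P(B|A) = (1/8)/(1/8) = 1;  -(1/8)·log₂(1) = 0.0000
  (A=2,B=2): P(B|A) = (1/4)/(1/4) = 1;  -(1/4)·log₂(1) = 0.0000
H(B|A) = 0.0000 + 0.0000 + 0.0000
  = 0.0000 bits
H(A) + H(B|A) = 1.2988 + 0.0000 = 1.2988 bits

Decomposition 2: H(B) + H(A|B)
H(B) = -[(5/8)·log₂(5/8) + (1/8)·log₂(1/8) + (1/4)·log₂(1/4)]
  = 0.4238 + 0.3750 + 0.5000
  = 1.2988 bits
H(A|B) = -Σ P(A,B)·log₂ P(A|B), where P(A|B) = P(A,B) / P(B)
  (cells with P(A,B) = 0 contribute 0)
  (A=0,B=0): P(A|B) = (5/8)/(5/8) = 1;  -(5/8)·log₂(1) = 0.0000
  (A=1,B=1): P(A|B) = (1/8)/(1/8) = 1;  -(1/8)·log₂(1) = 0.0000
  (A=2,B=2): P(A|B) = (1/4)/(1/4) = 1;  -(1/4)·log₂(1) = 0.0000
H(A|B) = 0.0000 + 0.0000 + 0.0000
  = 0.0000 bits
H(B) + H(A|B) = 1.2988 + 0.0000 = 1.2988 bits

Direct computation of the joint entropy:
H(A,B) = -[(5/8)·log₂(5/8) + (1/8)·log₂(1/8) + (1/4)·log₂(1/4)]
  = 0.4238 + 0.3750 + 0.5000
  = 1.2988 bits

All three agree: H(A,B) = 1.2988 bits ✓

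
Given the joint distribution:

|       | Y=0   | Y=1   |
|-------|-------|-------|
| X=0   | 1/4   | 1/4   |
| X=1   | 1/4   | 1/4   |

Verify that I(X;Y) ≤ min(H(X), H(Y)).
Marginal P(X) (row sums):
  P(X=0) = 1/4 + 1/4 = 1/2
  P(X=1) = 1/4 + 1/4 = 1/2
Marginal P(Y) (column sums):
  P(Y=0) = 1/4 + 1/4 = 1/2
  P(Y=1) = 1/4 + 1/4 = 1/2

H(X) = -[(1/2)·log₂(1/2) + (1/2)·log₂(1/2)]
  = 0.5000 + 0.5000
  = 1.0000 bits
H(Y) = -[(1/2)·log₂(1/2) + (1/2)·log₂(1/2)]
  = 0.5000 + 0.5000
  = 1.0000 bits
H(X,Y) = -[(1/4)·log₂(1/4) + (1/4)·log₂(1/4) + (1/4)·log₂(1/4) + (1/4)·log₂(1/4)]
  = 0.5000 + 0.5000 + 0.5000 + 0.5000
  = 2.0000 bits

I(X;Y) = H(X) + H(Y) - H(X,Y)
  = 1.0000 + 1.0000 - 2.0000
  = 0.0000 bits

min(H(X), H(Y)) = min(1.0000, 1.0000) = 1.0000 bits
Since 0.0000 ≤ 1.0000, the bound is satisfied ✓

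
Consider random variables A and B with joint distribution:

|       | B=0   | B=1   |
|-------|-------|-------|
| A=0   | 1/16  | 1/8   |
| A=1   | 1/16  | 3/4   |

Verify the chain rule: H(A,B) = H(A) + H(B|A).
Left side:
H(A,B) = -[(1/16)·log₂(1/16) + (1/8)·log₂(1/8) + (1/16)·log₂(1/16) + (3/4)·log₂(3/4)]
  = 0.2500 + 0.3750 + 0.2500 + 0.3113
  = 1.1863 bits

Right side:
Marginal P(A) (row sums):
  P(A=0) = 1/16 + 1/8 = 3/16
  P(A=1) = 1/16 + 3/4 = 13/16
H(A) = -[(3/16)·log₂(3/16) + (13/16)·log₂(13/16)]
  = 0.4528 + 0.2434
  = 0.6962 bits
H(B|A) = -Σ P(A,B)·log₂ P(B|A), where P(B|A) = P(A,B) / P(A)
  (A=0,B=0): P(B|A) = (1/16)/(3/16) = 1/3;  -(1/16)·log₂(1/3) = 0.0991
  (A=0,B=1): P(B|A) = (1/8)/(3/16) = 2/3;  -(1/8)·log₂(2/3) = 0.0731
  (A=1,B=0): P(B|A) = (1/16)/(13/16) = 1/13;  -(1/16)·log₂(1/13) = 0.2313
  (A=1,B=1): P(B|A) = (3/4)/(13/16) = 12/13;  -(3/4)·log₂(12/13) = 0.0866
H(B|A) = 0.0991 + 0.0731 + 0.2313 + 0.0866
  = 0.4901 bits
H(A) + H(B|A) = 0.6962 + 0.4901 = 1.1863 bits

Both sides equal 1.1863 bits, so the chain rule holds ✓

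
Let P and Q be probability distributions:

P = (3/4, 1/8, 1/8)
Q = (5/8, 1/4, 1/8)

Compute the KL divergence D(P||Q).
D(P||Q) = Σ P(i) log₂(P(i)/Q(i))
  i=0: (3/4) × log₂((3/4)/(5/8)) = (3/4) × log₂(6/5) = 0.1973
  i=1: (1/8) × log₂((1/8)/(1/4)) = (1/8) × log₂(1/2) = -0.1250
  i=2: (1/8) × log₂((1/8)/(1/8)) = (1/8) × log₂(1) = 0.0000
D(P||Q) = 0.1973 - 0.1250 + 0.0000
  = 0.0723 bits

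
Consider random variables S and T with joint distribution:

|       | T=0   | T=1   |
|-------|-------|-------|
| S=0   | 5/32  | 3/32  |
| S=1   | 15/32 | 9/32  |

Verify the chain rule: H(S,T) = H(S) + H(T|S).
Left side:
H(S,T) = -[(5/32)·log₂(5/32) + (3/32)·log₂(3/32) + (15/32)·log₂(15/32) + (9/32)·log₂(9/32)]
  = 0.4184 + 0.3202 + 0.5124 + 0.5147
  = 1.7657 bits

Right side:
Marginal P(S) (row sums):
  P(S=0) = 5/32 + 3/32 = 1/4
  P(S=1) = 15/32 + 9/32 = 3/4
H(S) = -[(1/4)·log₂(1/4) + (3/4)·log₂(3/4)]
  = 0.5000 + 0.3113
  = 0.8113 bits
H(T|S) = -Σ P(S,T)·log₂ P(T|S), where P(T|S) = P(S,T) / P(S)
  (S=0,T=0): P(T|S) = (5/32)/(1/4) = 5/8;  -(5/32)·log₂(5/8) = 0.1059
  (S=0,T=1): P(T|S) = (3/32)/(1/4) = 3/8;  -(3/32)·log₂(3/8) = 0.1327
  (S=1,T=0): P(T|S) = (15/32)/(3/4) = 5/8;  -(15/32)·log₂(5/8) = 0.3178
  (S=1,T=1): P(T|S) = (9/32)/(3/4) = 3/8;  -(9/32)·log₂(3/8) = 0.3980
H(T|S) = 0.1059 + 0.1327 + 0.3178 + 0.3980
  = 0.9544 bits
H(S) + H(T|S) = 0.8113 + 0.9544 = 1.7657 bits

Both sides equal 1.7657 bits, so the chain rule holds ✓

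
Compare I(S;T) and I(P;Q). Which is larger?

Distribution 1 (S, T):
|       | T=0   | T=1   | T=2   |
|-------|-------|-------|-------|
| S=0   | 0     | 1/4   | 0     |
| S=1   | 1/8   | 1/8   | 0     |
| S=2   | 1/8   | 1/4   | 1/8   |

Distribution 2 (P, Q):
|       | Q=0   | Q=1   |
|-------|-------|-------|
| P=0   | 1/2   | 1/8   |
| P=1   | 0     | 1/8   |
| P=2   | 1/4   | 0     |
Distribution 1 (S, T):
Marginal P(S) (row sums):
  P(S=0) = 0 + 1/4 + 0 = 1/4
  P(S=1) = 1/8 + 1/8 + 0 = 1/4
  P(S=2) = 1/8 + 1/4 + 1/8 = 1/2
Marginal P(T) (column sums):
  P(T=0) = 0 + 1/8 + 1/8 = 1/4
  P(T=1) = 1/4 + 1/8 + 1/4 = 5/8
  P(T=2) = 0 + 0 + 1/8 = 1/8

H(S) = -[(1/4)·log₂(1/4) + (1/4)·log₂(1/4) + (1/2)·log₂(1/2)]
  = 0.5000 + 0.5000 + 0.5000
  = 1.5000 bits
H(T) = -[(1/4)·log₂(1/4) + (5/8)·log₂(5/8) + (1/8)·log₂(1/8)]
  = 0.5000 + 0.4238 + 0.3750
  = 1.2988 bits
H(S,T) = -[(1/4)·log₂(1/4) + (1/8)·log₂(1/8) + (1/8)·log₂(1/8) + (1/8)·log₂(1/8) + (1/4)·log₂(1/4) + (1/8)·log₂(1/8)]
  = 0.5000 + 0.3750 + 0.3750 + 0.3750 + 0.5000 + 0.3750
  = 2.5000 bits

I(S;T) = H(S) + H(T) - H(S,T)
  = 1.5000 + 1.2988 - 2.5000
  = 0.2988 bits

Distribution 2 (P, Q):
Marginal P(P) (row sums):
  P(P=0) = 1/2 + 1/8 = 5/8
  P(P=1) = 0 + 1/8 = 1/8
  P(P=2) = 1/4 + 0 = 1/4
Marginal P(Q) (column sums):
  P(Q=0) = 1/2 + 0 + 1/4 = 3/4
  P(Q=1) = 1/8 + 1/8 + 0 = 1/4

H(P) = -[(5/8)·log₂(5/8) + (1/8)·log₂(1/8) + (1/4)·log₂(1/4)]
  = 0.4238 + 0.3750 + 0.5000
  = 1.2988 bits
H(Q) = -[(3/4)·log₂(3/4) + (1/4)·log₂(1/4)]
  = 0.3113 + 0.5000
  = 0.8113 bits
H(P,Q) = -[(1/2)·log₂(1/2) + (1/8)·log₂(1/8) + (1/8)·log₂(1/8) + (1/4)·log₂(1/4)]
  = 0.5000 + 0.3750 + 0.3750 + 0.5000
  = 1.7500 bits

I(P;Q) = H(P) + H(Q) - H(P,Q)
  = 1.2988 + 0.8113 - 1.7500
  = 0.3601 bits

I(P;Q) = 0.3601 bits > I(S;T) = 0.2988 bits, so (P, Q) has the higher mutual information (stronger dependence).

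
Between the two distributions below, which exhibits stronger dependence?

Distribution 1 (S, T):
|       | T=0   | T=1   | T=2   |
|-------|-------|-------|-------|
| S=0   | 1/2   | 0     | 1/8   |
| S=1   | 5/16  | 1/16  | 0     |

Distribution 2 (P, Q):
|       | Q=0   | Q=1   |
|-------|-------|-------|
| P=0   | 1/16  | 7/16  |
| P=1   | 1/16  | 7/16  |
Distribution 1 (S, T):
Marginal P(S) (row sums):
  P(S=0) = 1/2 + 0 + 1/8 = 5/8
  P(S=1) = 5/16 + 1/16 + 0 = 3/8
Marginal P(T) (column sums):
  P(T=0) = 1/2 + 5/16 = 13/16
  P(T=1) = 0 + 1/16 = 1/16
  P(T=2) = 1/8 + 0 = 1/8

H(S) = -[(5/8)·log₂(5/8) + (3/8)·log₂(3/8)]
  = 0.4238 + 0.5306
  = 0.9544 bits
H(T) = -[(13/16)·log₂(13/16) + (1/16)·log₂(1/16) + (1/8)·log₂(1/8)]
  = 0.2434 + 0.2500 + 0.3750
  = 0.8684 bits
H(S,T) = -[(1/2)·log₂(1/2) + (1/8)·log₂(1/8) + (5/16)·log₂(5/16) + (1/16)·log₂(1/16)]
  = 0.5000 + 0.3750 + 0.5244 + 0.2500
  = 1.6494 bits

I(S;T) = H(S) + H(T) - H(S,T)
  = 0.9544 + 0.8684 - 1.6494
  = 0.1734 bits

Distribution 2 (P, Q):
Marginal P(P) (row sums):
  P(P=0) = 1/16 + 7/16 = 1/2
  P(P=1) = 1/16 + 7/16 = 1/2
Marginal P(Q) (column sums):
  P(Q=0) = 1/16 + 1/16 = 1/8
  P(Q=1) = 7/16 + 7/16 = 7/8

H(P) = -[(1/2)·log₂(1/2) + (1/2)·log₂(1/2)]
  = 0.5000 + 0.5000
  = 1.0000 bits
H(Q) = -[(1/8)·log₂(1/8) + (7/8)·log₂(7/8)]
  = 0.3750 + 0.1686
  = 0.5436 bits
H(P,Q) = -[(1/16)·log₂(1/16) + (7/16)·log₂(7/16) + (1/16)·log₂(1/16) + (7/16)·log₂(7/16)]
  = 0.2500 + 0.5218 + 0.2500 + 0.5218
  = 1.5436 bits

I(P;Q) = H(P) + H(Q) - H(P,Q)
  = 1.0000 + 0.5436 - 1.5436
  = 0.0000 bits

I(S;T) = 0.1734 bits > I(P;Q) = 0.0000 bits, so (S, T) has the higher mutual information (stronger dependence).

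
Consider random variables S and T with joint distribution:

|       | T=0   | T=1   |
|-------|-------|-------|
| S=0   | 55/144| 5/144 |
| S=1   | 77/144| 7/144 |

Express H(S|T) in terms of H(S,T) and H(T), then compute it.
H(S|T) = H(S,T) - H(T)

Marginal P(T) (column sums):
  P(T=0) = 55/144 + 77/144 = 11/12
  P(T=1) = 5/144 + 7/144 = 1/12

H(S,T) = -[(55/144)·log₂(55/144) + (5/144)·log₂(5/144) + (77/144)·log₂(77/144) + (7/144)·log₂(7/144)]
  = 0.5304 + 0.1683 + 0.4829 + 0.2121
  = 1.3937 bits
H(T) = -[(11/12)·log₂(11/12) + (1/12)·log₂(1/12)]
  = 0.1151 + 0.2987
  = 0.4138 bits

H(S|T) = 1.3937 - 0.4138 = 0.9799 bits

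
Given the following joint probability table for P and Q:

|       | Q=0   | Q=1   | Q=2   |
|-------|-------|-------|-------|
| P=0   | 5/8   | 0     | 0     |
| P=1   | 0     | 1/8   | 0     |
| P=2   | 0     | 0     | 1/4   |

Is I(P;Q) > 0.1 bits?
Marginal P(P) (row sums):
  P(P=0) = 5/8 + 0 + 0 = 5/8
  P(P=1) = 0 + 1/8 + 0 = 1/8
  P(P=2) = 0 + 0 + 1/4 = 1/4
Marginal P(Q) (column sums):
  P(Q=0) = 5/8 + 0 + 0 = 5/8
  P(Q=1) = 0 + 1/8 + 0 = 1/8
  P(Q=2) = 0 + 0 + 1/4 = 1/4

H(P) = -[(5/8)·log₂(5/8) + (1/8)·log₂(1/8) + (1/4)·log₂(1/4)]
  = 0.4238 + 0.3750 + 0.5000
  = 1.2988 bits
H(Q) = -[(5/8)·log₂(5/8) + (1/8)·log₂(1/8) + (1/4)·log₂(1/4)]
  = 0.4238 + 0.3750 + 0.5000
  = 1.2988 bits
H(P,Q) = -[(5/8)·log₂(5/8) + (1/8)·log₂(1/8) + (1/4)·log₂(1/4)]
  = 0.4238 + 0.3750 + 0.5000
  = 1.2988 bits

I(P;Q) = H(P) + H(Q) - H(P,Q)
  = 1.2988 + 1.2988 - 1.2988
  = 1.2988 bits

Yes. I(P;Q) = 1.2988 bits, which is > 0.1 bits.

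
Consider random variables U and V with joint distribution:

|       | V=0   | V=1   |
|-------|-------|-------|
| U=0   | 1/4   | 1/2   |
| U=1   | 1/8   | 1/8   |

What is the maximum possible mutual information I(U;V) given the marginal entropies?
The upper bound on mutual information is I(U;V) ≤ min(H(U), H(V)).

Marginal P(U) (row sums):
  P(U=0) = 1/4 + 1/2 = 3/4
  P(U=1) = 1/8 + 1/8 = 1/4
Marginal P(V) (column sums):
  P(V=0) = 1/4 + 1/8 = 3/8
  P(V=1) = 1/2 + 1/8 = 5/8

H(U) = -[(3/4)·log₂(3/4) + (1/4)·log₂(1/4)]
  = 0.3113 + 0.5000
  = 0.8113 bits
H(V) = -[(3/8)·log₂(3/8) + (5/8)·log₂(5/8)]
  = 0.5306 + 0.4238
  = 0.9544 bits

Maximum possible I(U;V) = min(0.8113, 0.9544) = 0.8113 bits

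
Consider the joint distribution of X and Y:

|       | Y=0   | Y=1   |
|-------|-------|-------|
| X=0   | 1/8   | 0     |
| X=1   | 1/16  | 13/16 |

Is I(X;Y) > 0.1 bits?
Marginal P(X) (row sums):
  P(X=0) = 1/8 + 0 = 1/8
  P(X=1) = 1/16 + 13/16 = 7/8
Marginal P(Y) (column sums):
  P(Y=0) = 1/8 + 1/16 = 3/16
  P(Y=1) = 0 + 13/16 = 13/16

H(X) = -[(1/8)·log₂(1/8) + (7/8)·log₂(7/8)]
  = 0.3750 + 0.1686
  = 0.5436 bits
H(Y) = -[(3/16)·log₂(3/16) + (13/16)·log₂(13/16)]
  = 0.4528 + 0.2434
  = 0.6962 bits
H(X,Y) = -[(1/8)·log₂(1/8) + (1/16)·log₂(1/16) + (13/16)·log₂(13/16)]
  = 0.3750 + 0.2500 + 0.2434
  = 0.8684 bits

I(X;Y) = H(X) + H(Y) - H(X,Y)
  = 0.5436 + 0.6962 - 0.8684
  = 0.3714 bits

Yes. I(X;Y) = 0.3714 bits, which is > 0.1 bits.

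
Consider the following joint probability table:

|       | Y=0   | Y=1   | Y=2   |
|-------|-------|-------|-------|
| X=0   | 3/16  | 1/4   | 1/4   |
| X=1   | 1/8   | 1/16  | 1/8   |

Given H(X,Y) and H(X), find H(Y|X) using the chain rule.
From the chain rule: H(X,Y) = H(X) + H(Y|X)
Therefore: H(Y|X) = H(X,Y) - H(X)

H(X,Y) = -[(3/16)·log₂(3/16) + (1/4)·log₂(1/4) + (1/4)·log₂(1/4) + (1/8)·log₂(1/8) + (1/16)·log₂(1/16) + (1/8)·log₂(1/8)]
  = 0.4528 + 0.5000 + 0.5000 + 0.3750 + 0.2500 + 0.3750
  = 2.4528 bits
Marginal P(X) (row sums):
  P(X=0) = 3/16 + 1/4 + 1/4 = 11/16
  P(X=1) = 1/8 + 1/16 + 1/8 = 5/16
H(X) = -[(11/16)·log₂(11/16) + (5/16)·log₂(5/16)]
  = 0.3716 + 0.5244
  = 0.8960 bits

H(Y|X) = 2.4528 - 0.8960 = 1.5568 bits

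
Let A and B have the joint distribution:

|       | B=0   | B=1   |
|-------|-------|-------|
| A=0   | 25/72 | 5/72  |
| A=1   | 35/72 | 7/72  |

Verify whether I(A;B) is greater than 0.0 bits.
Marginal P(A) (row sums):
  P(A=0) = 25/72 + 5/72 = 5/12
  P(A=1) = 35/72 + 7/72 = 7/12
Marginal P(B) (column sums):
  P(B=0) = 25/72 + 35/72 = 5/6
  P(B=1) = 5/72 + 7/72 = 1/6

H(A) = -[(5/12)·log₂(5/12) + (7/12)·log₂(7/12)]
  = 0.5263 + 0.4536
  = 0.9799 bits
H(B) = -[(5/6)·log₂(5/6) + (1/6)·log₂(1/6)]
  = 0.2192 + 0.4308
  = 0.6500 bits
H(A,B) = -[(25/72)·log₂(25/72) + (5/72)·log₂(5/72) + (35/72)·log₂(35/72) + (7/72)·log₂(7/72)]
  = 0.5299 + 0.2672 + 0.5059 + 0.3269
  = 1.6299 bits

I(A;B) = H(A) + H(B) - H(A,B)
  = 0.9799 + 0.6500 - 1.6299
  = 0.0000 bits

No. I(A;B) = 0.0000 bits, which is ≤ 0.0 bits.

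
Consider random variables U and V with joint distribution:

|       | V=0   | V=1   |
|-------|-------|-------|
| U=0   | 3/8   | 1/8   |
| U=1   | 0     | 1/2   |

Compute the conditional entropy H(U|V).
Marginal P(V) (column sums):
  P(V=0) = 3/8 + 0 = 3/8
  P(V=1) = 1/8 + 1/2 = 5/8

H(U|V) = -Σ P(U,V)·log₂ P(U|V), where P(U|V) = P(U,V) / P(V)
  (cells with P(U,V) = 0 contribute 0)
  (U=0,V=0): P(U|V) = (3/8)/(3/8) = 1;  -(3/8)·log₂(1) = 0.0000
  (U=0,V=1): P(U|V) = (1/8)/(5/8) = 1/5;  -(1/8)·log₂(1/5) = 0.2902
  (U=1,V=1): P(U|V) = (1/2)/(5/8) = 4/5;  -(1/2)·log₂(4/5) = 0.1610
H(U|V) = 0.0000 + 0.2902 + 0.1610
  = 0.4512 bits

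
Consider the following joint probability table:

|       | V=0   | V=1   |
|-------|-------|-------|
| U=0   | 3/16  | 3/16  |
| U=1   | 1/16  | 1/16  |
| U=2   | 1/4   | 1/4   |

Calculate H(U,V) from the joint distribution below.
H(U,V) = -Σ P(U,V) log₂ P(U,V), summed over the non-zero cells:
H(U,V) = -[(3/16)·log₂(3/16) + (3/16)·log₂(3/16) + (1/16)·log₂(1/16) + (1/16)·log₂(1/16) + (1/4)·log₂(1/4) + (1/4)·log₂(1/4)]
  = 0.4528 + 0.4528 + 0.2500 + 0.2500 + 0.5000 + 0.5000
  = 2.4056 bits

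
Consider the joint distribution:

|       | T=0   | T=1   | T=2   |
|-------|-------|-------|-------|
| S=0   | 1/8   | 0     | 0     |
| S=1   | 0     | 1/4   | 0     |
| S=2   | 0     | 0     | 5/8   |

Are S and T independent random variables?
Marginal P(S) (row sums):
  P(S=0) = 1/8 + 0 + 0 = 1/8
  P(S=1) = 0 + 1/4 + 0 = 1/4
  P(S=2) = 0 + 0 + 5/8 = 5/8
Marginal P(T) (column sums):
  P(T=0) = 1/8 + 0 + 0 = 1/8
  P(T=1) = 0 + 1/4 + 0 = 1/4
  P(T=2) = 0 + 0 + 5/8 = 5/8

S and T are independent iff P(S=i,T=j) = P(S=i)·P(T=j) for every cell.
  P(S=0)·P(T=0) = 1/8 × 1/8 = 1/64, but P(S=0,T=0) = 1/8 ✗

No, S and T are not independent. Quantitatively, I(S;T) > 0:

H(S) = -[(1/8)·log₂(1/8) + (1/4)·log₂(1/4) + (5/8)·log₂(5/8)]
  = 0.3750 + 0.5000 + 0.4238
  = 1.2988 bits
H(T) = -[(1/8)·log₂(1/8) + (1/4)·log₂(1/4) + (5/8)·log₂(5/8)]
  = 0.3750 + 0.5000 + 0.4238
  = 1.2988 bits
H(S,T) = -[(1/8)·log₂(1/8) + (1/4)·log₂(1/4) + (5/8)·log₂(5/8)]
  = 0.3750 + 0.5000 + 0.4238
  = 1.2988 bits
I(S;T) = H(S) + H(T) - H(S,T) = 1.2988 + 1.2988 - 1.2988 = 1.2988 bits > 0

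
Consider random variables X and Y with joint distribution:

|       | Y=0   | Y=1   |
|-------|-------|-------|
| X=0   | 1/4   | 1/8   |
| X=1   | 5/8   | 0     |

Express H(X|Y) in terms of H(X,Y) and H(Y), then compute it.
H(X|Y) = H(X,Y) - H(Y)

Marginal P(Y) (column sums):
  P(Y=0) = 1/4 + 5/8 = 7/8
  P(Y=1) = 1/8 + 0 = 1/8

H(X,Y) = -[(1/4)·log₂(1/4) + (1/8)·log₂(1/8) + (5/8)·log₂(5/8)]
  = 0.5000 + 0.3750 + 0.4238
  = 1.2988 bits
H(Y) = -[(7/8)·log₂(7/8) + (1/8)·log₂(1/8)]
  = 0.1686 + 0.3750
  = 0.5436 bits

H(X|Y) = 1.2988 - 0.5436 = 0.7552 bits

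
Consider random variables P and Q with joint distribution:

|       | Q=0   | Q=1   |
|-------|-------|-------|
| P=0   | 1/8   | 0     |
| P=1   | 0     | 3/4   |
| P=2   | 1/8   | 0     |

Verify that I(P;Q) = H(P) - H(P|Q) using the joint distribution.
Left side, from I(P;Q) = H(P) + H(Q) - H(P,Q):
Marginal P(P) (row sums):
  P(P=0) = 1/8 + 0 = 1/8
  P(P=1) = 0 + 3/4 = 3/4
  P(P=2) = 1/8 + 0 = 1/8
Marginal P(Q) (column sums):
  P(Q=0) = 1/8 + 0 + 1/8 = 1/4
  P(Q=1) = 0 + 3/4 + 0 = 3/4

H(P) = -[(1/8)·log₂(1/8) + (3/4)·log₂(3/4) + (1/8)·log₂(1/8)]
  = 0.3750 + 0.3113 + 0.3750
  = 1.0613 bits
H(Q) = -[(1/4)·log₂(1/4) + (3/4)·log₂(3/4)]
  = 0.5000 + 0.3113
  = 0.8113 bits
H(P,Q) = -[(1/8)·log₂(1/8) + (3/4)·log₂(3/4) + (1/8)·log₂(1/8)]
  = 0.3750 + 0.3113 + 0.3750
  = 1.0613 bits

I(P;Q) = H(P) + H(Q) - H(P,Q)
  = 1.0613 + 0.8113 - 1.0613
  = 0.8113 bits

Right side, with H(P|Q) computed directly from the conditional probabilities:
H(P|Q) = -Σ P(P,Q)·log₂ P(P|Q), where P(P|Q) = P(P,Q) / P(Q)
  (cells with P(P,Q) = 0 contribute 0)
  (P=0,Q=0): P(P|Q) = (1/8)/(1/4) = 1/2;  -(1/8)·log₂(1/2) = 0.1250
  (P=1,Q=1): P(P|Q) = (3/4)/(3/4) = 1;  -(3/4)·log₂(1) = 0.0000
  (P=2,Q=0): P(P|Q) = (1/8)/(1/4) = 1/2;  -(1/8)·log₂(1/2) = 0.1250
H(P|Q) = 0.1250 + 0.0000 + 0.1250
  = 0.2500 bits
H(P) - H(P|Q) = 1.0613 - 0.2500 = 0.8113 bits

Both sides equal 0.8113 bits, so I(P;Q) = H(P) - H(P|Q) ✓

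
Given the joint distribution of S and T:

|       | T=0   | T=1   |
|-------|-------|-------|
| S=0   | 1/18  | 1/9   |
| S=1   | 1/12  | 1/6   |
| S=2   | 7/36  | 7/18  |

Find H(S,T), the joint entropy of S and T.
H(S,T) = -Σ P(S,T) log₂ P(S,T), summed over the non-zero cells:
H(S,T) = -[(1/18)·log₂(1/18) + (1/9)·log₂(1/9) + (1/12)·log₂(1/12) + (1/6)·log₂(1/6) + (7/36)·log₂(7/36) + (7/18)·log₂(7/18)]
  = 0.2317 + 0.3522 + 0.2987 + 0.4308 + 0.4594 + 0.5299
  = 2.3027 bits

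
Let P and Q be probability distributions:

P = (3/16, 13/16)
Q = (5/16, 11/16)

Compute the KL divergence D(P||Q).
D(P||Q) = Σ P(i) log₂(P(i)/Q(i))
  i=0: (3/16) × log₂((3/16)/(5/16)) = (3/16) × log₂(3/5) = -0.1382
  i=1: (13/16) × log₂((13/16)/(11/16)) = (13/16) × log₂(13/11) = 0.1958
D(P||Q) = -0.1382 + 0.1958
  = 0.0576 bits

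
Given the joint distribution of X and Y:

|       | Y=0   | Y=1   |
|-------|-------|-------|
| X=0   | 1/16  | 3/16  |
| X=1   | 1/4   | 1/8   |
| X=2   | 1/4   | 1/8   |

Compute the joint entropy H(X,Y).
H(X,Y) = -Σ P(X,Y) log₂ P(X,Y), summed over the non-zero cells:
H(X,Y) = -[(1/16)·log₂(1/16) + (3/16)·log₂(3/16) + (1/4)·log₂(1/4) + (1/8)·log₂(1/8) + (1/4)·log₂(1/4) + (1/8)·log₂(1/8)]
  = 0.2500 + 0.4528 + 0.5000 + 0.3750 + 0.5000 + 0.3750
  = 2.4528 bits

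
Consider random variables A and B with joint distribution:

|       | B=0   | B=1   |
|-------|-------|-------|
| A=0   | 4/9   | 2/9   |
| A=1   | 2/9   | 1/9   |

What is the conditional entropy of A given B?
Marginal P(B) (column sums):
  P(B=0) = 4/9 + 2/9 = 2/3
  P(B=1) = 2/9 + 1/9 = 1/3

H(A|B) = -Σ P(A,B)·log₂ P(A|B), where P(A|B) = P(A,B) / P(B)
  (A=0,B=0): P(A|B) = (4/9)/(2/3) = 2/3;  -(4/9)·log₂(2/3) = 0.2600
  (A=0,B=1): P(A|B) = (2/9)/(1/3) = 2/3;  -(2/9)·log₂(2/3) = 0.1300
  (A=1,B=0): P(A|B) = (2/9)/(2/3) = 1/3;  -(2/9)·log₂(1/3) = 0.3522
  (A=1,B=1): P(A|B) = (1/9)/(1/3) = 1/3;  -(1/9)·log₂(1/3) = 0.1761
H(A|B) = 0.2600 + 0.1300 + 0.3522 + 0.1761
  = 0.9183 bits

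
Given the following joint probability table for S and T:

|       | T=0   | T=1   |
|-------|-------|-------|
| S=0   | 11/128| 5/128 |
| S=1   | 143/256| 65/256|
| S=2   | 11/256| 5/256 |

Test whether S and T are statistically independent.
Marginal P(S) (row sums):
  P(S=0) = 11/128 + 5/128 = 1/8
  P(S=1) = 143/256 + 65/256 = 13/16
  P(S=2) = 11/256 + 5/256 = 1/16
Marginal P(T) (column sums):
  P(T=0) = 11/128 + 143/256 + 11/256 = 11/16
  P(T=1) = 5/128 + 65/256 + 5/256 = 5/16

S and T are independent iff P(S=i,T=j) = P(S=i)·P(T=j) for every cell.
  P(S=0)·P(T=0) = 1/8 × 11/16 = 11/128 = P(S=0,T=0) ✓
  P(S=0)·P(T=1) = 1/8 × 5/16 = 5/128 = P(S=0,T=1) ✓
  P(S=1)·P(T=0) = 13/16 × 11/16 = 143/256 = P(S=1,T=0) ✓
  P(S=1)·P(T=1) = 13/16 × 5/16 = 65/256 = P(S=1,T=1) ✓
  P(S=2)·P(T=0) = 1/16 × 11/16 = 11/256 = P(S=2,T=0) ✓
  P(S=2)·P(T=1) = 1/16 × 5/16 = 5/256 = P(S=2,T=1) ✓

Yes, S and T are independent: every cell factors, so I(S;T) = 0 bits.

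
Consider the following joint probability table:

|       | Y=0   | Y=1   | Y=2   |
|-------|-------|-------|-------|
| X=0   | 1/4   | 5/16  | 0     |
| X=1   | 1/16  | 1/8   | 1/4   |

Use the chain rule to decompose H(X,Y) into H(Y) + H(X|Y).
By the chain rule: H(X,Y) = H(Y) + H(X|Y)

Marginal P(Y) (column sums):
  P(Y=0) = 1/4 + 1/16 = 5/16
  P(Y=1) = 5/16 + 1/8 = 7/16
  P(Y=2) = 0 + 1/4 = 1/4
H(Y) = -[(5/16)·log₂(5/16) + (7/16)·log₂(7/16) + (1/4)·log₂(1/4)]
  = 0.5244 + 0.5218 + 0.5000
  = 1.5462 bits
H(X|Y) = -Σ P(X,Y)·log₂ P(X|Y), where P(X|Y) = P(X,Y) / P(Y)
  (cells with P(X,Y) = 0 contribute 0)
  (X=0,Y=0): P(X|Y) = (1/4)/(5/16) = 4/5;  -(1/4)·log₂(4/5) = 0.0805
  (X=0,Y=1): P(X|Y) = (5/16)/(7/16) = 5/7;  -(5/16)·log₂(5/7) = 0.1517
  (X=1,Y=0): P(X|Y) = (1/16)/(5/16) = 1/5;  -(1/16)·log₂(1/5) = 0.1451
  (X=1,Y=1): P(X|Y) = (1/8)/(7/16) = 2/7;  -(1/8)·log₂(2/7) = 0.2259
  (X=1,Y=2): P(X|Y) = (1/4)/(1/4) = 1;  -(1/4)·log₂(1) = 0.0000
H(X|Y) = 0.0805 + 0.1517 + 0.1451 + 0.2259 + 0.0000
  = 0.6032 bits

H(X,Y) = H(Y) + H(X|Y) = 1.5462 + 0.6032 = 2.1494 bits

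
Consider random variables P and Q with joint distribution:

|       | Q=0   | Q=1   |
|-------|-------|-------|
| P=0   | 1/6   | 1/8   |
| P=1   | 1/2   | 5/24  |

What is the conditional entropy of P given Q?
Marginal P(Q) (column sums):
  P(Q=0) = 1/6 + 1/2 = 2/3
  P(Q=1) = 1/8 + 5/24 = 1/3

H(P|Q) = -Σ P(P,Q)·log₂ P(P|Q), where P(P|Q) = P(P,Q) / P(Q)
  (P=0,Q=0): P(P|Q) = (1/6)/(2/3) = 1/4;  -(1/6)·log₂(1/4) = 0.3333
  (P=0,Q=1): P(P|Q) = (1/8)/(1/3) = 3/8;  -(1/8)·log₂(3/8) = 0.1769
  (P=1,Q=0): P(P|Q) = (1/2)/(2/3) = 3/4;  -(1/2)·log₂(3/4) = 0.2075
  (P=1,Q=1): P(P|Q) = (5/24)/(1/3) = 5/8;  -(5/24)·log₂(5/8) = 0.1413
H(P|Q) = 0.3333 + 0.1769 + 0.2075 + 0.1413
  = 0.8590 bits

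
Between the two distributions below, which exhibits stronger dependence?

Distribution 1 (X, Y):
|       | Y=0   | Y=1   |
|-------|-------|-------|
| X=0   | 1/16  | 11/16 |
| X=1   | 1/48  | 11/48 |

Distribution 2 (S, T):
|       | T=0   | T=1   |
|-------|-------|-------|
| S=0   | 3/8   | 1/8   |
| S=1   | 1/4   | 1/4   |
Distribution 1 (X, Y):
Marginal P(X) (row sums):
  P(X=0) = 1/16 + 11/16 = 3/4
  P(X=1) = 1/48 + 11/48 = 1/4
Marginal P(Y) (column sums):
  P(Y=0) = 1/16 + 1/48 = 1/12
  P(Y=1) = 11/16 + 11/48 = 11/12

H(X) = -[(3/4)·log₂(3/4) + (1/4)·log₂(1/4)]
  = 0.3113 + 0.5000
  = 0.8113 bits
H(Y) = -[(1/12)·log₂(1/12) + (11/12)·log₂(11/12)]
  = 0.2987 + 0.1151
  = 0.4138 bits
H(X,Y) = -[(1/16)·log₂(1/16) + (11/16)·log₂(11/16) + (1/48)·log₂(1/48) + (11/48)·log₂(11/48)]
  = 0.2500 + 0.3716 + 0.1164 + 0.4871
  = 1.2251 bits

I(X;Y) = H(X) + H(Y) - H(X,Y)
  = 0.8113 + 0.4138 - 1.2251
  = 0.0000 bits

Distribution 2 (S, T):
Marginal P(S) (row sums):
  P(S=0) = 3/8 + 1/8 = 1/2
  P(S=1) = 1/4 + 1/4 = 1/2
Marginal P(T) (column sums):
  P(T=0) = 3/8 + 1/4 = 5/8
  P(T=1) = 1/8 + 1/4 = 3/8

H(S) = -[(1/2)·log₂(1/2) + (1/2)·log₂(1/2)]
  = 0.5000 + 0.5000
  = 1.0000 bits
H(T) = -[(5/8)·log₂(5/8) + (3/8)·log₂(3/8)]
  = 0.4238 + 0.5306
  = 0.9544 bits
H(S,T) = -[(3/8)·log₂(3/8) + (1/8)·log₂(1/8) + (1/4)·log₂(1/4) + (1/4)·log₂(1/4)]
  = 0.5306 + 0.3750 + 0.5000 + 0.5000
  = 1.9056 bits

I(S;T) = H(S) + H(T) - H(S,T)
  = 1.0000 + 0.9544 - 1.9056
  = 0.0488 bits

I(S;T) = 0.0488 bits > I(X;Y) = 0.0000 bits, so (S, T) has the higher mutual information (stronger dependence).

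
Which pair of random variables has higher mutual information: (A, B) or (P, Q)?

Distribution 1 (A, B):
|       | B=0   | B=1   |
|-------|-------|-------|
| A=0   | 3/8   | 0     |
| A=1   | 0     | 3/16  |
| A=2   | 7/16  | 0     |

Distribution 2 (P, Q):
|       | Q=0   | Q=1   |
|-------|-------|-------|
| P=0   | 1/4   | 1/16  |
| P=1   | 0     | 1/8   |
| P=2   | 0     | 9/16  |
Distribution 1 (A, B):
Marginal P(A) (row sums):
  P(A=0) = 3/8 + 0 = 3/8
  P(A=1) = 0 + 3/16 = 3/16
  P(A=2) = 7/16 + 0 = 7/16
Marginal P(B) (column sums):
  P(B=0) = 3/8 + 0 + 7/16 = 13/16
  P(B=1) = 0 + 3/16 + 0 = 3/16

H(A) = -[(3/8)·log₂(3/8) + (3/16)·log₂(3/16) + (7/16)·log₂(7/16)]
  = 0.5306 + 0.4528 + 0.5218
  = 1.5052 bits
H(B) = -[(13/16)·log₂(13/16) + (3/16)·log₂(3/16)]
  = 0.2434 + 0.4528
  = 0.6962 bits
H(A,B) = -[(3/8)·log₂(3/8) + (3/16)·log₂(3/16) + (7/16)·log₂(7/16)]
  = 0.5306 + 0.4528 + 0.5218
  = 1.5052 bits

I(A;B) = H(A) + H(B) - H(A,B)
  = 1.5052 + 0.6962 - 1.5052
  = 0.6962 bits

Distribution 2 (P, Q):
Marginal P(P) (row sums):
  P(P=0) = 1/4 + 1/16 = 5/16
  P(P=1) = 0 + 1/8 = 1/8
  P(P=2) = 0 + 9/16 = 9/16
Marginal P(Q) (column sums):
  P(Q=0) = 1/4 + 0 + 0 = 1/4
  P(Q=1) = 1/16 + 1/8 + 9/16 = 3/4

H(P) = -[(5/16)·log₂(5/16) + (1/8)·log₂(1/8) + (9/16)·log₂(9/16)]
  = 0.5244 + 0.3750 + 0.4669
  = 1.3663 bits
H(Q) = -[(1/4)·log₂(1/4) + (3/4)·log₂(3/4)]
  = 0.5000 + 0.3113
  = 0.8113 bits
H(P,Q) = -[(1/4)·log₂(1/4) + (1/16)·log₂(1/16) + (1/8)·log₂(1/8) + (9/16)·log₂(9/16)]
  = 0.5000 + 0.2500 + 0.3750 + 0.4669
  = 1.5919 bits

I(P;Q) = H(P) + H(Q) - H(P,Q)
  = 1.3663 + 0.8113 - 1.5919
  = 0.5857 bits

I(A;B) = 0.6962 bits > I(P;Q) = 0.5857 bits, so (A, B) has the higher mutual information (stronger dependence).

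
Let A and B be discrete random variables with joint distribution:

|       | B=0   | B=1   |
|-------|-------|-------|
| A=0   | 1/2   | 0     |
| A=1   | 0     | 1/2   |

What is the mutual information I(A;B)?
Marginal P(A) (row sums):
  P(A=0) = 1/2 + 0 = 1/2
  P(A=1) = 0 + 1/2 = 1/2
Marginal P(B) (column sums):
  P(B=0) = 1/2 + 0 = 1/2
  P(B=1) = 0 + 1/2 = 1/2

H(A) = -[(1/2)·log₂(1/2) + (1/2)·log₂(1/2)]
  = 0.5000 + 0.5000
  = 1.0000 bits
H(B) = -[(1/2)·log₂(1/2) + (1/2)·log₂(1/2)]
  = 0.5000 + 0.5000
  = 1.0000 bits
H(A,B) = -[(1/2)·log₂(1/2) + (1/2)·log₂(1/2)]
  = 0.5000 + 0.5000
  = 1.0000 bits

I(A;B) = H(A) + H(B) - H(A,B)
  = 1.0000 + 1.0000 - 1.0000
  = 1.0000 bits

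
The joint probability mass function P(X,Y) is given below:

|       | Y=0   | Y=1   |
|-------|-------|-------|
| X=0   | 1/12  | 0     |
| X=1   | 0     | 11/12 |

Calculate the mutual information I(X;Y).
Marginal P(X) (row sums):
  P(X=0) = 1/12 + 0 = 1/12
  P(X=1) = 0 + 11/12 = 11/12
Marginal P(Y) (column sums):
  P(Y=0) = 1/12 + 0 = 1/12
  P(Y=1) = 0 + 11/12 = 11/12

H(X) = -[(1/12)·log₂(1/12) + (11/12)·log₂(11/12)]
  = 0.2987 + 0.1151
  = 0.4138 bits
H(Y) = -[(1/12)·log₂(1/12) + (11/12)·log₂(11/12)]
  = 0.2987 + 0.1151
  = 0.4138 bits
H(X,Y) = -[(1/12)·log₂(1/12) + (11/12)·log₂(11/12)]
  = 0.2987 + 0.1151
  = 0.4138 bits

I(X;Y) = H(X) + H(Y) - H(X,Y)
  = 0.4138 + 0.4138 - 0.4138
  = 0.4138 bits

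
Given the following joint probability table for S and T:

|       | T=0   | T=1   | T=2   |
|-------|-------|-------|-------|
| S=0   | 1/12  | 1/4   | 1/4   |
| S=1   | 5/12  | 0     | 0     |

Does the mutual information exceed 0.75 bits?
Marginal P(S) (row sums):
  P(S=0) = 1/12 + 1/4 + 1/4 = 7/12
  P(S=1) = 5/12 + 0 + 0 = 5/12
Marginal P(T) (column sums):
  P(T=0) = 1/12 + 5/12 = 1/2
  P(T=1) = 1/4 + 0 = 1/4
  P(T=2) = 1/4 + 0 = 1/4

H(S) = -[(7/12)·log₂(7/12) + (5/12)·log₂(5/12)]
  = 0.4536 + 0.5263
  = 0.9799 bits
H(T) = -[(1/2)·log₂(1/2) + (1/4)·log₂(1/4) + (1/4)·log₂(1/4)]
  = 0.5000 + 0.5000 + 0.5000
  = 1.5000 bits
H(S,T) = -[(1/12)·log₂(1/12) + (1/4)·log₂(1/4) + (1/4)·log₂(1/4) + (5/12)·log₂(5/12)]
  = 0.2987 + 0.5000 + 0.5000 + 0.5263
  = 1.8250 bits

I(S;T) = H(S) + H(T) - H(S,T)
  = 0.9799 + 1.5000 - 1.8250
  = 0.6549 bits

No. I(S;T) = 0.6549 bits, which is ≤ 0.75 bits.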